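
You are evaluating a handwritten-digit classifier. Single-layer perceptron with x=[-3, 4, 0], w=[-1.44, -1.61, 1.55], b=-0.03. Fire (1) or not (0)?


z = (-3)·(-1.44) + (4)·(-1.61) + (0)·(1.55) - 0.03
  = -2.15
step(z) = 0 (z<0)

0


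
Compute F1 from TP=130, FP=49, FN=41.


Precision = 130/179 = 0.7263
Recall = 130/171 = 0.7602
F1 = 2·P·R/(P+R) = 2·TP/(2·TP+FP+FN) = 260/(260+49+41) = 260/350 = 0.7429

0.7429


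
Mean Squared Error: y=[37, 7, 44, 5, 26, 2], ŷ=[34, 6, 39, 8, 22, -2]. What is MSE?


Squared errors: (37-34)²=9, (7-6)²=1, (44-39)²=25, (5-8)²=9, (26-22)²=16, (2+ 2)²=16
Sum = 76
MSE = 76/6 = 38/3

38/3


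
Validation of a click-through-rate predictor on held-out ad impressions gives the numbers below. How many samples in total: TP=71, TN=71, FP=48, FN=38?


Total = TP + TN + FP + FN
= 71 + 71 + 48 + 38
= 228
(Predicted positive: 119, predicted negative: 109)

228


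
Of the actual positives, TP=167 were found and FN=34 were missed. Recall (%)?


Recall = TP/(TP+FN)
= 167/(167+34)
= 167/201 = 83.08%

83.08%


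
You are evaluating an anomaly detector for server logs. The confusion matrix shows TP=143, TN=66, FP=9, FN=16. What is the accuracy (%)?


Accuracy = (TP+TN)/(TP+TN+FP+FN)
= (143+66)/(234)
= 209/234 = 89.32%

89.32%


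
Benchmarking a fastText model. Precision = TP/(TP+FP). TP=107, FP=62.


Precision = TP/(TP+FP)
= 107/(107+62)
= 107/169 = 63.31%

63.31%


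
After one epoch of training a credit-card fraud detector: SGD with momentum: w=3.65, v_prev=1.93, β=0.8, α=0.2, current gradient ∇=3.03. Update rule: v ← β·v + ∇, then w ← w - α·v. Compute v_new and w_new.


v_new = 0.8·1.93 + 3.03 = 1.544 + 3.03 = 4.574
w_new = 3.65 - 0.2·4.574 = 3.65 - 0.9148 = 2.7352

v_new=4.574, w_new=2.7352


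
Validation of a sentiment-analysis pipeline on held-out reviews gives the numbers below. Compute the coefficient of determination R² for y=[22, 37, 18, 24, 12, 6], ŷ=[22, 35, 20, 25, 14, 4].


ȳ = 19.8333
SS_res = Σ(y-ŷ)² = 17
SS_tot = Σ(y-ȳ)² = 572.83
R² = 1 - SS_res/SS_tot = 1 - 0.0297 = 0.9703

0.9703


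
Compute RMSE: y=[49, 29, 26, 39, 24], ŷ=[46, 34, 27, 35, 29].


MSE = 76/5 = 15.2
RMSE = √(76/5) = 3.8987

3.8987


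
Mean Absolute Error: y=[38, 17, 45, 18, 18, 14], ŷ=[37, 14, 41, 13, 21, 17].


Absolute errors: |38-37|=1, |17-14|=3, |45-41|=4, |18-13|=5, |18-21|=3, |14-17|=3
Sum = 19
MAE = 19/6 = 19/6

19/6


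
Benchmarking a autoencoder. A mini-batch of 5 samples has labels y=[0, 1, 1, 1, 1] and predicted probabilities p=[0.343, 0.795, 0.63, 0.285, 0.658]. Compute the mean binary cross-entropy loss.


L[0] = -ln(1-0.343) = -ln(0.657) = 0.4201
L[1] = -ln(0.795) = 0.2294
L[2] = -ln(0.63) = 0.462
L[3] = -ln(0.285) = 1.2553
L[4] = -ln(0.658) = 0.4186
mean = (0.4201 + 0.2294 + 0.462 + 1.2553 + 0.4186)/5 = 0.5571

0.5571


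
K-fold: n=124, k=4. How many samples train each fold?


Fold size = 124/4 = 31
Training per fold = 124 - 31 = 93

93


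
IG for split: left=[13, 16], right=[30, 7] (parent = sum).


Parent = [43, 23], H_parent = 0.9327
H_left = 0.9923 (n=29), H_right = 0.6998 (n=37)
H_children = (29/66)·0.9923 + (37/66)·0.6998 = 0.8283
IG = 0.9327 - 0.8283 = 0.1044

0.1044


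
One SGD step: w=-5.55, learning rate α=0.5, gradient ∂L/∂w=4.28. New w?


w_new = w - α·∇
= -5.55 - 0.5·4.28
= -5.55 - 2.14
= -7.69

-7.69


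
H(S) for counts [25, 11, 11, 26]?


Probabilities: [25/73, 11/73, 11/73, 26/73] ≈ [0.3425, 0.1507, 0.1507, 0.3562]
H = -((25/73)·log₂(25/73) + (11/73)·log₂(11/73) + (11/73)·log₂(11/73) + (26/73)·log₂(26/73))
  = 1.8828 bits

1.8828 bits


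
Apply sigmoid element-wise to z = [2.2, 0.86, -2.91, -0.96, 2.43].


σ(2.2) = 1/(1+e^-2.2) = 0.9002
σ(0.86) = 1/(1+e^-0.86) = 0.7027
σ(-2.91) = 1/(1+e^2.91) = 0.0517
σ(-0.96) = 1/(1+e^0.96) = 0.2769
σ(2.43) = 1/(1+e^-2.43) = 0.9191
result = [0.9002, 0.7027, 0.0517, 0.2769, 0.9191]

[0.9002, 0.7027, 0.0517, 0.2769, 0.9191]


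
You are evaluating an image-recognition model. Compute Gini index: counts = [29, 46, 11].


Probabilities: [29/86, 46/86, 11/86] ≈ [0.3372, 0.5349, 0.1279]
Σpᵢ² = (841 + 2116 + 121)/86² = 3078/7396
Gini = 1 - Σpᵢ² = 1 - 3078/7396 = 0.5838

0.5838


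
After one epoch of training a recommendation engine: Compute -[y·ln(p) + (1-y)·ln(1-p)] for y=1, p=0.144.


BCE = -[y·ln(p) + (1-y)·ln(1-p)]
= -1·ln(0.144) - 0
= -ln(0.144) = 1.9379

1.9379


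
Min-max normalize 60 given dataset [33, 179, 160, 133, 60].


min=33, max=179
(60-33)/(179-33) = 27/146 = 0.1849

0.1849


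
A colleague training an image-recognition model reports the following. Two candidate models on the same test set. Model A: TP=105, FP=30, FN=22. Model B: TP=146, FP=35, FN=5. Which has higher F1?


Model A: P=105/135=0.7778, R=105/127=0.8268, F1=2PR/(P+R)=2TP/(2TP+FP+FN)=210/262=0.8015
Model B: P=146/181=0.8066, R=146/151=0.9669, F1=2PR/(P+R)=2TP/(2TP+FP+FN)=292/332=0.8795
0.8015 < 0.8795 → Model B

Model B


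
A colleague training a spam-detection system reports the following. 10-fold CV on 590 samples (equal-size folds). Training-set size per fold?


Fold size = 590/10 = 59
Training per fold = 590 - 59 = 531

531


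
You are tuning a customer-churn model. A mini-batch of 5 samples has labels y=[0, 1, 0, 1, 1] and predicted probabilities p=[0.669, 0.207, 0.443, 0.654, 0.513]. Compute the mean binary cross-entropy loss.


L[0] = -ln(1-0.669) = -ln(0.331) = 1.1056
L[1] = -ln(0.207) = 1.575
L[2] = -ln(1-0.443) = -ln(0.557) = 0.5852
L[3] = -ln(0.654) = 0.4246
L[4] = -ln(0.513) = 0.6675
mean = (1.1056 + 1.575 + 0.5852 + 0.4246 + 0.6675)/5 = 0.8716

0.8716


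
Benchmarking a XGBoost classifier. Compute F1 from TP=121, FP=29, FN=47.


Precision = 121/150 = 0.8067
Recall = 121/168 = 0.7202
F1 = 2·P·R/(P+R) = 2·TP/(2·TP+FP+FN) = 242/(242+29+47) = 242/318 = 0.761

0.761


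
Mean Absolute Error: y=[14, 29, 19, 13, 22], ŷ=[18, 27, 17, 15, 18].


Absolute errors: |14-18|=4, |29-27|=2, |19-17|=2, |13-15|=2, |22-18|=4
Sum = 14
MAE = 14/5 = 14/5

14/5


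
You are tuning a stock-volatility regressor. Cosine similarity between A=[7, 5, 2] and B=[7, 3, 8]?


A·B = 7·7 + 5·3 + 2·8 = 80
‖A‖ = √78 = 8.8318, ‖B‖ = √122 = 11.0454
cos = 80/(√78·√122) = 80/√9516 = 0.8201

0.8201


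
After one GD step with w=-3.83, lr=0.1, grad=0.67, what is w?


w_new = w - α·∇
= -3.83 - 0.1·0.67
= -3.83 - 0.067
= -3.897

-3.897


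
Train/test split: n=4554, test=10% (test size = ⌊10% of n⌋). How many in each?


Test = ⌊4554·10/100⌋ = 455
Train = 4554 - 455 = 4099

Train: 4099, Test: 455


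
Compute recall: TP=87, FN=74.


Recall = TP/(TP+FN)
= 87/(87+74)
= 87/161 = 54.04%

54.04%


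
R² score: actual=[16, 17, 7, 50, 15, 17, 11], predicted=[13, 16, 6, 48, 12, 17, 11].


ȳ = 19
SS_res = Σ(y-ŷ)² = 24
SS_tot = Σ(y-ȳ)² = 1202
R² = 1 - SS_res/SS_tot = 1 - 0.02 = 0.98

0.98


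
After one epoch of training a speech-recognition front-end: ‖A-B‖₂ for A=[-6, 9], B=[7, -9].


d = √((-6-7)² + (9+ 9)²)
  = √(169 + 324)
  = √493 = 22.2036

22.2036


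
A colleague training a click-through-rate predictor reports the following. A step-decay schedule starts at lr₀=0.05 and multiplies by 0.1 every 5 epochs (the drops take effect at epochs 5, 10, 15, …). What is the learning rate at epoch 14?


n_drops = ⌊14/5⌋ = 2
lr = 0.05·0.1^2 = 0.05·0.01 = 0.0005

0.0005


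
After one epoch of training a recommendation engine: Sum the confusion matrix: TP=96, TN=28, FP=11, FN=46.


Total = TP + TN + FP + FN
= 96 + 28 + 11 + 46
= 181
(Predicted positive: 107, predicted negative: 74)

181


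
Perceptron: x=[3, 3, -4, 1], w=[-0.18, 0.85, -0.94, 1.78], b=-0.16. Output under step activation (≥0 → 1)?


z = (3)·(-0.18) + (3)·(0.85) + (-4)·(-0.94) + (1)·(1.78) - 0.16
  = 7.39
step(z) = 1 (z≥0)

1


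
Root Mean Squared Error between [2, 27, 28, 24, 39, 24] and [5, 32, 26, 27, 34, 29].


MSE = 97/6 = 16.1667
RMSE = √(97/6) = 4.0208

4.0208


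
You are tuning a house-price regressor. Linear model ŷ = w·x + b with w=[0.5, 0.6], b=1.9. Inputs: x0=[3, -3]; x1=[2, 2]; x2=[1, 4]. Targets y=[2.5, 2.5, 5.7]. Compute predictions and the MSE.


ŷ0 = (0.5)·(3) + (0.6)·(-3) + 1.9 = 1.6
ŷ1 = (0.5)·(2) + (0.6)·(2) + 1.9 = 4.1
ŷ2 = (0.5)·(1) + (0.6)·(4) + 1.9 = 4.8
errors² = [0.81, 2.56, 0.81]
MSE = 4.1800/3 = 1.3933

1.3933


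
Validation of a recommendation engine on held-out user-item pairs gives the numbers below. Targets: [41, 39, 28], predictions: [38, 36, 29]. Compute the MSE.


Squared errors: (41-38)²=9, (39-36)²=9, (28-29)²=1
Sum = 19
MSE = 19/3 = 19/3

19/3


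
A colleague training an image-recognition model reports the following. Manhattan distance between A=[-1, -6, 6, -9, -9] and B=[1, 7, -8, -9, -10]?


d = |-1-1| + |-6-7| + |6+ 8| + |-9+ 9| + |-9+ 10|
  = 2 + 13 + 14 + 0 + 1
  = 30

30


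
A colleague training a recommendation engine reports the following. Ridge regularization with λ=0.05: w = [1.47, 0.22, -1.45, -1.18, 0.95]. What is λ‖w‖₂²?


‖w‖₂² = (1.47)² + (0.22)² + (-1.45)² + (-1.18)² + (0.95)²
     = 2.1609 + 0.0484 + 2.1025 + 1.3924 + 0.9025
     = 6.6067
λ·‖w‖₂² = 0.05·6.6067 = 0.330335

0.330335


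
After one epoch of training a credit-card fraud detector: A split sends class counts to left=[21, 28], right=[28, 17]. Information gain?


Parent = [49, 45], H_parent = 0.9987
H_left = 0.9852 (n=49), H_right = 0.9565 (n=45)
H_children = (49/94)·0.9852 + (45/94)·0.9565 = 0.9715
IG = 0.9987 - 0.9715 = 0.0272

0.0272


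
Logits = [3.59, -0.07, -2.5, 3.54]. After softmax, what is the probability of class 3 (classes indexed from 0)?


Exponentials: e^3.59=36.2341, e^-0.07=0.9324, e^-2.5=0.0821, e^3.54=34.4669
Sum = 71.7155
Softmax = [0.5052, 0.013, 0.0011, 0.4806]
p[3] = 34.4669/71.7155 = 0.4806

0.4806


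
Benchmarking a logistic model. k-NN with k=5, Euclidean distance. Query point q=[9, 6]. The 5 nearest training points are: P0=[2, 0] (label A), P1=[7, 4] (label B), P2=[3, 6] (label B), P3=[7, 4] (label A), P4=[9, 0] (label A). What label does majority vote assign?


d(q,P0) = 9.2195  (label A)
d(q,P1) = 2.8284  (label B)
d(q,P2) = 6.0  (label B)
d(q,P3) = 2.8284  (label A)
d(q,P4) = 6.0  (label A)
Votes: A=3, B=2
Majority → A

A


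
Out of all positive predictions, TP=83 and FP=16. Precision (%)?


Precision = TP/(TP+FP)
= 83/(83+16)
= 83/99 = 83.84%

83.84%


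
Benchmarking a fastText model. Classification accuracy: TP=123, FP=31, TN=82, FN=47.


Accuracy = (TP+TN)/(TP+TN+FP+FN)
= (123+82)/(283)
= 205/283 = 72.44%

72.44%


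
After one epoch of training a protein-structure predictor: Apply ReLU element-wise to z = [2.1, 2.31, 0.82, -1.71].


ReLU(2.1) = max(0, 2.1) = 2.1
ReLU(2.31) = max(0, 2.31) = 2.31
ReLU(0.82) = max(0, 0.82) = 0.82
ReLU(-1.71) = max(0, -1.71) = 0.0
result = [2.1, 2.31, 0.82, 0.0]

[2.1, 2.31, 0.82, 0.0]


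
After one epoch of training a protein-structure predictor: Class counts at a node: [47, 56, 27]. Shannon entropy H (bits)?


Probabilities: [47/130, 56/130, 27/130] ≈ [0.3615, 0.4308, 0.2077]
H = -((47/130)·log₂(47/130) + (56/130)·log₂(56/130) + (27/130)·log₂(27/130))
  = 1.525 bits

1.525 bits


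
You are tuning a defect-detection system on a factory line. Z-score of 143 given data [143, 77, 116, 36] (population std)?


μ = 93, σ = 40.4166
z = (143 - 93)/40.4166 = 1.2371

1.2371


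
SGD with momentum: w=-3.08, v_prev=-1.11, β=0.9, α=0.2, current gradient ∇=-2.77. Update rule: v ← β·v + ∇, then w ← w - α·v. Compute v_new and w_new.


v_new = 0.9·-1.11 - 2.77 = -0.999 - 2.77 = -3.769
w_new = -3.08 - 0.2·-3.769 = -3.08 + 0.7538 = -2.3262

v_new=-3.769, w_new=-2.3262


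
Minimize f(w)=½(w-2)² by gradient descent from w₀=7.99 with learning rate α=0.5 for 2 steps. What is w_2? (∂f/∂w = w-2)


step 1: grad = 7.99-2 = 5.99; w = 7.99 - 0.5·(5.99) = 4.995
step 2: grad = 4.995-2 = 2.995; w = 4.995 - 0.5·(2.995) = 3.4975

3.4975


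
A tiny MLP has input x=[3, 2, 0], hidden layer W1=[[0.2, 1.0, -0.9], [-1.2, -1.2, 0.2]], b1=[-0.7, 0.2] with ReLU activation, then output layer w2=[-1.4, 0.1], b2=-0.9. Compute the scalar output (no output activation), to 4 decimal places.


z1[0] = (0.2)·(3) + (1.0)·(2) + (-0.9)·(0) - 0.7 = 1.9
z1[1] = (-1.2)·(3) + (-1.2)·(2) + (0.2)·(0) + 0.2 = -5.8
h = ReLU(z1) = [1.9, 0.0]
output = (-1.4)·(1.9) + (0.1)·(0.0) - 0.9 = -3.56

-3.56


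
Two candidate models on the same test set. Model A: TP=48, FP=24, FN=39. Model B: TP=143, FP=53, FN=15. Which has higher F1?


Model A: P=48/72=0.6667, R=48/87=0.5517, F1=2PR/(P+R)=2TP/(2TP+FP+FN)=96/159=0.6038
Model B: P=143/196=0.7296, R=143/158=0.9051, F1=2PR/(P+R)=2TP/(2TP+FP+FN)=286/354=0.8079
0.6038 < 0.8079 → Model B

Model B


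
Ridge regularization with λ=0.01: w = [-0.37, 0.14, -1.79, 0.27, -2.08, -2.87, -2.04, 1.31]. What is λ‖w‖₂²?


‖w‖₂² = (-0.37)² + (0.14)² + (-1.79)² + (0.27)² + (-2.08)² + (-2.87)² + (-2.04)² + (1.31)²
     = 0.1369 + 0.0196 + 3.2041 + 0.0729 + 4.3264 + 8.2369 + 4.1616 + 1.7161
     = 21.8745
λ·‖w‖₂² = 0.01·21.8745 = 0.218745

0.218745


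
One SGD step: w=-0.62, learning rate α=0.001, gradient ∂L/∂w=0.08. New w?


w_new = w - α·∇
= -0.62 - 0.001·0.08
= -0.62 - 0.00008
= -0.62008

-0.62008


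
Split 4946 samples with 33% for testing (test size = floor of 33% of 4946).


Test = ⌊4946·33/100⌋ = 1632
Train = 4946 - 1632 = 3314

Train: 3314, Test: 1632


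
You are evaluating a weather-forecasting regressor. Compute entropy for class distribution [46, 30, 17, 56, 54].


Probabilities: [46/203, 30/203, 17/203, 56/203, 54/203] ≈ [0.2266, 0.1478, 0.0837, 0.2759, 0.266]
H = -((46/203)·log₂(46/203) + (30/203)·log₂(30/203) + (17/203)·log₂(17/203) + (56/203)·log₂(56/203) + (54/203)·log₂(54/203))
  = 2.2133 bits

2.2133 bits


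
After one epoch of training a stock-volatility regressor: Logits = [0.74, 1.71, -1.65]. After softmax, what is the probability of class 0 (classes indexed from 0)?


Exponentials: e^0.74=2.0959, e^1.71=5.529, e^-1.65=0.192
Sum = 7.8169
Softmax = [0.2681, 0.7073, 0.0246]
p[0] = 2.0959/7.8169 = 0.2681

0.2681


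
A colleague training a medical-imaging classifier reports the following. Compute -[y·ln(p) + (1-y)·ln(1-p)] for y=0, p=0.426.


BCE = -[y·ln(p) + (1-y)·ln(1-p)]
= -0 - 1·ln(1-0.426)
= -ln(0.574) = 0.5551

0.5551


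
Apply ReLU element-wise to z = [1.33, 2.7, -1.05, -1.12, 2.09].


ReLU(1.33) = max(0, 1.33) = 1.33
ReLU(2.7) = max(0, 2.7) = 2.7
ReLU(-1.05) = max(0, -1.05) = 0.0
ReLU(-1.12) = max(0, -1.12) = 0.0
ReLU(2.09) = max(0, 2.09) = 2.09
result = [1.33, 2.7, 0.0, 0.0, 2.09]

[1.33, 2.7, 0.0, 0.0, 2.09]


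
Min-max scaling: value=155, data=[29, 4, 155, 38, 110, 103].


min=4, max=155
(155-4)/(155-4) = 151/151 = 1.0

1.0


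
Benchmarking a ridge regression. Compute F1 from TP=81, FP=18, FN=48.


Precision = 81/99 = 0.8182
Recall = 81/129 = 0.6279
F1 = 2·P·R/(P+R) = 2·TP/(2·TP+FP+FN) = 162/(162+18+48) = 162/228 = 0.7105

0.7105


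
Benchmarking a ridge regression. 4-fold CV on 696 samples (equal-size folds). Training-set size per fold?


Fold size = 696/4 = 174
Training per fold = 696 - 174 = 522

522


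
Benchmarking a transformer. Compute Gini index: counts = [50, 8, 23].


Probabilities: [50/81, 8/81, 23/81] ≈ [0.6173, 0.0988, 0.284]
Σpᵢ² = (2500 + 64 + 529)/81² = 3093/6561
Gini = 1 - Σpᵢ² = 1 - 3093/6561 = 0.5286

0.5286


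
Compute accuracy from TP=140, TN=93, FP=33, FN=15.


Accuracy = (TP+TN)/(TP+TN+FP+FN)
= (140+93)/(281)
= 233/281 = 82.92%

82.92%


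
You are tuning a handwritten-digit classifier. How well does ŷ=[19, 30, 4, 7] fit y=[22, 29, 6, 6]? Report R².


ȳ = 15.75
SS_res = Σ(y-ŷ)² = 15
SS_tot = Σ(y-ȳ)² = 404.75
R² = 1 - SS_res/SS_tot = 1 - 0.0371 = 0.9629

0.9629


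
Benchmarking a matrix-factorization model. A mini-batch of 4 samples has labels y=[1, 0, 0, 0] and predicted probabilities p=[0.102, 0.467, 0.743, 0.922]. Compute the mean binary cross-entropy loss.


L[0] = -ln(0.102) = 2.2828
L[1] = -ln(1-0.467) = -ln(0.533) = 0.6292
L[2] = -ln(1-0.743) = -ln(0.257) = 1.3587
L[3] = -ln(1-0.922) = -ln(0.078) = 2.551
mean = (2.2828 + 0.6292 + 1.3587 + 2.551)/4 = 1.7054

1.7054


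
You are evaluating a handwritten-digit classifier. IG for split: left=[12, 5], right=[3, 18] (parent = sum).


Parent = [15, 23], H_parent = 0.9678
H_left = 0.874 (n=17), H_right = 0.5917 (n=21)
H_children = (17/38)·0.874 + (21/38)·0.5917 = 0.718
IG = 0.9678 - 0.718 = 0.2498

0.2498


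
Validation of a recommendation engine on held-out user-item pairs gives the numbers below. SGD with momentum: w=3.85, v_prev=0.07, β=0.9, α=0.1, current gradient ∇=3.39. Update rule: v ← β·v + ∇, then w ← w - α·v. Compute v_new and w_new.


v_new = 0.9·0.07 + 3.39 = 0.063 + 3.39 = 3.453
w_new = 3.85 - 0.1·3.453 = 3.85 - 0.3453 = 3.5047

v_new=3.453, w_new=3.5047


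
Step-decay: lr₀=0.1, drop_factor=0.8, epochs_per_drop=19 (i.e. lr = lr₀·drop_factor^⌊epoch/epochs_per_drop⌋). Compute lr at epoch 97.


n_drops = ⌊97/19⌋ = 5
lr = 0.1·0.8^5 = 0.1·0.32768 = 0.032768

0.032768


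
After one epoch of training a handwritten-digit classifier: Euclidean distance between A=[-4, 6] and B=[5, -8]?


d = √((-4-5)² + (6+ 8)²)
  = √(81 + 196)
  = √277 = 16.6433

16.6433


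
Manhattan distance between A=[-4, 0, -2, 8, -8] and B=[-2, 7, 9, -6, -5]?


d = |-4+ 2| + |0-7| + |-2-9| + |8+ 6| + |-8+ 5|
  = 2 + 7 + 11 + 14 + 3
  = 37

37


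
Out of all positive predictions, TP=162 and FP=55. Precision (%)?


Precision = TP/(TP+FP)
= 162/(162+55)
= 162/217 = 74.65%

74.65%


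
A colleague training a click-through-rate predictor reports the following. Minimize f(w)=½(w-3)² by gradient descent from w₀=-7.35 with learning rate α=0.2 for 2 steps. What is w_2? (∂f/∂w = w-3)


step 1: grad = -7.35-3 = -10.35; w = -7.35 - 0.2·(-10.35) = -5.28
step 2: grad = -5.28-3 = -8.28; w = -5.28 - 0.2·(-8.28) = -3.624

-3.624


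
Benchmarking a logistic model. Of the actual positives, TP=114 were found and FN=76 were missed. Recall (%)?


Recall = TP/(TP+FN)
= 114/(114+76)
= 114/190 = 60.0%

60.0%


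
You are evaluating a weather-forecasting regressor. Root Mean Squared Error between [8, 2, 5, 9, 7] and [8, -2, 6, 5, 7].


MSE = 33/5 = 6.6
RMSE = √(33/5) = 2.569

2.569


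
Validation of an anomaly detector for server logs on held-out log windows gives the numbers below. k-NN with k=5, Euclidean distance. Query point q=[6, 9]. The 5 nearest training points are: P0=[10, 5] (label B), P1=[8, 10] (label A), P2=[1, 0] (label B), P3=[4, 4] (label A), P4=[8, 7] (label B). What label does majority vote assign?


d(q,P0) = 5.6569  (label B)
d(q,P1) = 2.2361  (label A)
d(q,P2) = 10.2956  (label B)
d(q,P3) = 5.3852  (label A)
d(q,P4) = 2.8284  (label B)
Votes: A=2, B=3
Majority → B

B


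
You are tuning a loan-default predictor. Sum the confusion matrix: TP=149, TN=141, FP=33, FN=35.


Total = TP + TN + FP + FN
= 149 + 141 + 33 + 35
= 358
(Predicted positive: 182, predicted negative: 176)

358


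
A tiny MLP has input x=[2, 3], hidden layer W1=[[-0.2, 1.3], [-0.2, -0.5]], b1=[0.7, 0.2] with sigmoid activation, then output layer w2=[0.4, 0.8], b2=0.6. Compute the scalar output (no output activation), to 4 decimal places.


z1[0] = (-0.2)·(2) + (1.3)·(3) + 0.7 = 4.2
z1[1] = (-0.2)·(2) + (-0.5)·(3) + 0.2 = -1.7
h = sigmoid(z1) = [0.9852, 0.1545]
output = (0.4)·(0.9852) + (0.8)·(0.1545) + 0.6 = 1.1177

1.1177


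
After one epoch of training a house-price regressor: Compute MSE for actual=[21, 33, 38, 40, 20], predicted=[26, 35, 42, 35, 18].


Squared errors: (21-26)²=25, (33-35)²=4, (38-42)²=16, (40-35)²=25, (20-18)²=4
Sum = 74
MSE = 74/5 = 74/5

74/5


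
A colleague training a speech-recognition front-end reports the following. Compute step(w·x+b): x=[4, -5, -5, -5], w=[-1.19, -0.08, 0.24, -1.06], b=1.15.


z = (4)·(-1.19) + (-5)·(-0.08) + (-5)·(0.24) + (-5)·(-1.06) + 1.15
  = 0.89
step(z) = 1 (z≥0)

1


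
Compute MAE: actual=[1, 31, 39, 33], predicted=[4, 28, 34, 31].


Absolute errors: |1-4|=3, |31-28|=3, |39-34|=5, |33-31|=2
Sum = 13
MAE = 13/4 = 13/4

13/4


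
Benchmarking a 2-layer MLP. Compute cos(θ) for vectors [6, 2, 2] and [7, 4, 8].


A·B = 6·7 + 2·4 + 2·8 = 66
‖A‖ = √44 = 6.6332, ‖B‖ = √129 = 11.3578
cos = 66/(√44·√129) = 66/√5676 = 0.876

0.876


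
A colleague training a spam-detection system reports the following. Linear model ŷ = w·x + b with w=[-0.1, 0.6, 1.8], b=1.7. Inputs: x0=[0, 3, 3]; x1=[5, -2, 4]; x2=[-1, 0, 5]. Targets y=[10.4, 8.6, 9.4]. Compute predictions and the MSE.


ŷ0 = (-0.1)·(0) + (0.6)·(3) + (1.8)·(3) + 1.7 = 8.9
ŷ1 = (-0.1)·(5) + (0.6)·(-2) + (1.8)·(4) + 1.7 = 7.2
ŷ2 = (-0.1)·(-1) + (0.6)·(0) + (1.8)·(5) + 1.7 = 10.8
errors² = [2.25, 1.96, 1.96]
MSE = 6.1700/3 = 2.0567

2.0567


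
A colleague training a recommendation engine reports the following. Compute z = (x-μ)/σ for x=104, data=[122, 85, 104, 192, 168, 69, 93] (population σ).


μ = 119, σ = 41.9115
z = (104 - 119)/41.9115 = -0.3579

-0.3579


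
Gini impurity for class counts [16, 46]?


Probabilities: [16/62, 46/62] ≈ [0.2581, 0.7419]
Σpᵢ² = (256 + 2116)/62² = 2372/3844
Gini = 1 - Σpᵢ² = 1 - 2372/3844 = 0.3829

0.3829


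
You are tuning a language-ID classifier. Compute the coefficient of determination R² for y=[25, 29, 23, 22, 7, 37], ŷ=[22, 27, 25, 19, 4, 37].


ȳ = 23.8333
SS_res = Σ(y-ŷ)² = 35
SS_tot = Σ(y-ȳ)² = 488.83
R² = 1 - SS_res/SS_tot = 1 - 0.0716 = 0.9284

0.9284


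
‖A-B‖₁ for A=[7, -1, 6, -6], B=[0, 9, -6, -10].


d = |7-0| + |-1-9| + |6+ 6| + |-6+ 10|
  = 7 + 10 + 12 + 4
  = 33

33


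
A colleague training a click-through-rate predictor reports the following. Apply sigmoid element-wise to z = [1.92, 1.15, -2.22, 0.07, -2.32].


σ(1.92) = 1/(1+e^-1.92) = 0.8721
σ(1.15) = 1/(1+e^-1.15) = 0.7595
σ(-2.22) = 1/(1+e^2.22) = 0.098
σ(0.07) = 1/(1+e^-0.07) = 0.5175
σ(-2.32) = 1/(1+e^2.32) = 0.0895
result = [0.8721, 0.7595, 0.098, 0.5175, 0.0895]

[0.8721, 0.7595, 0.098, 0.5175, 0.0895]


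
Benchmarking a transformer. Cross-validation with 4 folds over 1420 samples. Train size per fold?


Fold size = 1420/4 = 355
Training per fold = 1420 - 355 = 1065

1065


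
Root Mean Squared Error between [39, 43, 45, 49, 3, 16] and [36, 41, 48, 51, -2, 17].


MSE = 52/6 = 8.6667
RMSE = √(52/6) = 2.9439

2.9439


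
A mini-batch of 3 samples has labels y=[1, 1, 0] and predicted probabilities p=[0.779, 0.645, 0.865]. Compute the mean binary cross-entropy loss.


L[0] = -ln(0.779) = 0.2497
L[1] = -ln(0.645) = 0.4385
L[2] = -ln(1-0.865) = -ln(0.135) = 2.0025
mean = (0.2497 + 0.4385 + 2.0025)/3 = 0.8969

0.8969


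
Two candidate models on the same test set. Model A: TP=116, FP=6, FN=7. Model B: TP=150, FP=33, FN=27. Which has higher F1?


Model A: P=116/122=0.9508, R=116/123=0.9431, F1=2PR/(P+R)=2TP/(2TP+FP+FN)=232/245=0.9469
Model B: P=150/183=0.8197, R=150/177=0.8475, F1=2PR/(P+R)=2TP/(2TP+FP+FN)=300/360=0.8333
0.9469 > 0.8333 → Model A

Model A


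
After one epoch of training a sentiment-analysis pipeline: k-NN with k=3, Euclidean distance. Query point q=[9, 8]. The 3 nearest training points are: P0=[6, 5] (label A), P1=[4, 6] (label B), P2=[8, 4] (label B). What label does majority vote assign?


d(q,P0) = 4.2426  (label A)
d(q,P1) = 5.3852  (label B)
d(q,P2) = 4.1231  (label B)
Votes: A=1, B=2
Majority → B

B


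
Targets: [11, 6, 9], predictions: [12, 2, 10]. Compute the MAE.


Absolute errors: |11-12|=1, |6-2|=4, |9-10|=1
Sum = 6
MAE = 6/3 = 2

2


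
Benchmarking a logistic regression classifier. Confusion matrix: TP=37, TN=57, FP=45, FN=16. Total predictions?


Total = TP + TN + FP + FN
= 37 + 57 + 45 + 16
= 155
(Predicted positive: 82, predicted negative: 73)

155


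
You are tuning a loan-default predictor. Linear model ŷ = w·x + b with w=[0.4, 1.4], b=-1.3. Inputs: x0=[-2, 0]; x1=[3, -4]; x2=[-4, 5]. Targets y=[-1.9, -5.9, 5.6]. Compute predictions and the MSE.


ŷ0 = (0.4)·(-2) + (1.4)·(0) - 1.3 = -2.1
ŷ1 = (0.4)·(3) + (1.4)·(-4) - 1.3 = -5.7
ŷ2 = (0.4)·(-4) + (1.4)·(5) - 1.3 = 4.1
errors² = [0.04, 0.04, 2.25]
MSE = 2.3300/3 = 0.7767

0.7767


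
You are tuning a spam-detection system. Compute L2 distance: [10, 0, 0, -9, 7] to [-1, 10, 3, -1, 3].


d = √((10+ 1)² + (0-10)² + (0-3)² + (-9+ 1)² + (7-3)²)
  = √(121 + 100 + 9 + 64 + 16)
  = √310 = 17.6068

17.6068


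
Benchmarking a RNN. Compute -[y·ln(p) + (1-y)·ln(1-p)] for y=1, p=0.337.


BCE = -[y·ln(p) + (1-y)·ln(1-p)]
= -1·ln(0.337) - 0
= -ln(0.337) = 1.0877

1.0877


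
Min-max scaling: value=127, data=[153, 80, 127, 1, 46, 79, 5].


min=1, max=153
(127-1)/(153-1) = 126/152 = 0.8289

0.8289


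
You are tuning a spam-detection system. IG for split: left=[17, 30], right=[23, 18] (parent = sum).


Parent = [40, 48], H_parent = 0.994
H_left = 0.9441 (n=47), H_right = 0.9892 (n=41)
H_children = (47/88)·0.9441 + (41/88)·0.9892 = 0.9651
IG = 0.994 - 0.9651 = 0.0289

0.0289


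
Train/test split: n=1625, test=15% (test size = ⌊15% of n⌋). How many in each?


Test = ⌊1625·15/100⌋ = 243
Train = 1625 - 243 = 1382

Train: 1382, Test: 243


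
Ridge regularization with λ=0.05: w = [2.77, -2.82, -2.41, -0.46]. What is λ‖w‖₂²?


‖w‖₂² = (2.77)² + (-2.82)² + (-2.41)² + (-0.46)²
     = 7.6729 + 7.9524 + 5.8081 + 0.2116
     = 21.645
λ·‖w‖₂² = 0.05·21.645 = 1.08225

1.08225


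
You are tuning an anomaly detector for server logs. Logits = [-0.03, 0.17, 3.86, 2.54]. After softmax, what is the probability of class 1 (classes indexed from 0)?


Exponentials: e^-0.03=0.9704, e^0.17=1.1853, e^3.86=47.4654, e^2.54=12.6797
Sum = 62.3008
Softmax = [0.0156, 0.019, 0.7619, 0.2035]
p[1] = 1.1853/62.3008 = 0.019

0.019


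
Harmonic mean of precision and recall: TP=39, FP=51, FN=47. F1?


Precision = 39/90 = 0.4333
Recall = 39/86 = 0.4535
F1 = 2·P·R/(P+R) = 2·TP/(2·TP+FP+FN) = 78/(78+51+47) = 78/176 = 0.4432

0.4432


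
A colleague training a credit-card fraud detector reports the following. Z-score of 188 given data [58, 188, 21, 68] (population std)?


μ = 83.75, σ = 62.6832
z = (188 - 83.75)/62.6832 = 1.6631

1.6631


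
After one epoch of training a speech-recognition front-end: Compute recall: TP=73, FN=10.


Recall = TP/(TP+FN)
= 73/(73+10)
= 73/83 = 87.95%

87.95%


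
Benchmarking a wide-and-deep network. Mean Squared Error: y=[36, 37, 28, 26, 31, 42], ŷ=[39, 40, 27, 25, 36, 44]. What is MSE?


Squared errors: (36-39)²=9, (37-40)²=9, (28-27)²=1, (26-25)²=1, (31-36)²=25, (42-44)²=4
Sum = 49
MSE = 49/6 = 49/6

49/6


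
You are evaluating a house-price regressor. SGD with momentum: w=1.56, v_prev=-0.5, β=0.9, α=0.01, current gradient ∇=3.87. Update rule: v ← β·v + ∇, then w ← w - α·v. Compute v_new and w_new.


v_new = 0.9·-0.5 + 3.87 = -0.45 + 3.87 = 3.42
w_new = 1.56 - 0.01·3.42 = 1.56 - 0.0342 = 1.5258

v_new=3.42, w_new=1.5258


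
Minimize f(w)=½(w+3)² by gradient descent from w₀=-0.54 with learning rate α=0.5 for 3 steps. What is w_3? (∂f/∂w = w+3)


step 1: grad = -0.54+3 = 2.46; w = -0.54 - 0.5·(2.46) = -1.77
step 2: grad = -1.77+3 = 1.23; w = -1.77 - 0.5·(1.23) = -2.385
step 3: grad = -2.385+3 = 0.615; w = -2.385 - 0.5·(0.615) = -2.6925

-2.6925


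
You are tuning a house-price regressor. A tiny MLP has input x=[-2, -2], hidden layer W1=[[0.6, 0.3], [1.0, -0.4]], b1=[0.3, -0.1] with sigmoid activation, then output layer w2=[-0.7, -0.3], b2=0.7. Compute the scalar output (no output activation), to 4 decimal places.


z1[0] = (0.6)·(-2) + (0.3)·(-2) + 0.3 = -1.5
z1[1] = (1.0)·(-2) + (-0.4)·(-2) - 0.1 = -1.3
h = sigmoid(z1) = [0.1824, 0.2142]
output = (-0.7)·(0.1824) + (-0.3)·(0.2142) + 0.7 = 0.5081

0.5081


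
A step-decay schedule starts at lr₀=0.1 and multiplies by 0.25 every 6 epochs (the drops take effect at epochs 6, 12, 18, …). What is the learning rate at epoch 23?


n_drops = ⌊23/6⌋ = 3
lr = 0.1·0.25^3 = 0.1·0.015625 = 0.0015625

0.0015625


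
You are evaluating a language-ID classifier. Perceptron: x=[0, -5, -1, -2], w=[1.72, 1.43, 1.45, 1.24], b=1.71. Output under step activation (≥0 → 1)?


z = (0)·(1.72) + (-5)·(1.43) + (-1)·(1.45) + (-2)·(1.24) + 1.71
  = -9.37
step(z) = 0 (z<0)

0


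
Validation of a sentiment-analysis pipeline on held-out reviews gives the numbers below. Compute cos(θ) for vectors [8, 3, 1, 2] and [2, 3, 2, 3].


A·B = 8·2 + 3·3 + 1·2 + 2·3 = 33
‖A‖ = √78 = 8.8318, ‖B‖ = √26 = 5.099
cos = 33/(√78·√26) = 33/√2028 = 0.7328

0.7328


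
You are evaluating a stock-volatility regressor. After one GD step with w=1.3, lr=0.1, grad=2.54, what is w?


w_new = w - α·∇
= 1.3 - 0.1·2.54
= 1.3 - 0.254
= 1.046

1.046


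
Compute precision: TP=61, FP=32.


Precision = TP/(TP+FP)
= 61/(61+32)
= 61/93 = 65.59%

65.59%


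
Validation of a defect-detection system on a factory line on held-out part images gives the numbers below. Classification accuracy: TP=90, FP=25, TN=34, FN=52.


Accuracy = (TP+TN)/(TP+TN+FP+FN)
= (90+34)/(201)
= 124/201 = 61.69%

61.69%


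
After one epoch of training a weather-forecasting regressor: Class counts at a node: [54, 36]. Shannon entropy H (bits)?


Probabilities: [54/90, 36/90] ≈ [0.6, 0.4]
H = -((54/90)·log₂(54/90) + (36/90)·log₂(36/90))
  = 0.971 bits

0.971 bits


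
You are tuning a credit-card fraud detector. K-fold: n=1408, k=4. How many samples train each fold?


Fold size = 1408/4 = 352
Training per fold = 1408 - 352 = 1056

1056


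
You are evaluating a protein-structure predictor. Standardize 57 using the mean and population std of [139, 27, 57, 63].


μ = 71.5, σ = 41.2886
z = (57 - 71.5)/41.2886 = -0.3512

-0.3512


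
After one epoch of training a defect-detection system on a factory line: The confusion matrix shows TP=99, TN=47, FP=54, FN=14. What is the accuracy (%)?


Accuracy = (TP+TN)/(TP+TN+FP+FN)
= (99+47)/(214)
= 146/214 = 68.22%

68.22%


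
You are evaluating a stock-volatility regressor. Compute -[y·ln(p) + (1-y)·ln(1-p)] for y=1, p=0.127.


BCE = -[y·ln(p) + (1-y)·ln(1-p)]
= -1·ln(0.127) - 0
= -ln(0.127) = 2.0636

2.0636


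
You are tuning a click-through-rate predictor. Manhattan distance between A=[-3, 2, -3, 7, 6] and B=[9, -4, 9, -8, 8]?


d = |-3-9| + |2+ 4| + |-3-9| + |7+ 8| + |6-8|
  = 12 + 6 + 12 + 15 + 2
  = 47

47


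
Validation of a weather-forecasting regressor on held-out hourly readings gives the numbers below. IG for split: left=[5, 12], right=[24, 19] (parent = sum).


Parent = [29, 31], H_parent = 0.9992
H_left = 0.874 (n=17), H_right = 0.9902 (n=43)
H_children = (17/60)·0.874 + (43/60)·0.9902 = 0.9573
IG = 0.9992 - 0.9573 = 0.0419

0.0419


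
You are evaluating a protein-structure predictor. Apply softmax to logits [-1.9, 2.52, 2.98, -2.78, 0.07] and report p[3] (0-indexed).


Exponentials: e^-1.9=0.1496, e^2.52=12.4286, e^2.98=19.6878, e^-2.78=0.062, e^0.07=1.0725
Sum = 33.4005
Softmax = [0.0045, 0.3721, 0.5894, 0.0019, 0.0321]
p[3] = 0.062/33.4005 = 0.0019

0.0019


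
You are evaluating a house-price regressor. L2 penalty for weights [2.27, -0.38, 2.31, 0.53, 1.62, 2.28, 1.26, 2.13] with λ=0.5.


‖w‖₂² = (2.27)² + (-0.38)² + (2.31)² + (0.53)² + (1.62)² + (2.28)² + (1.26)² + (2.13)²
     = 5.1529 + 0.1444 + 5.3361 + 0.2809 + 2.6244 + 5.1984 + 1.5876 + 4.5369
     = 24.8616
λ·‖w‖₂² = 0.5·24.8616 = 12.4308

12.4308


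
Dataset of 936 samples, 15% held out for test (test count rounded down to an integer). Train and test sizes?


Test = ⌊936·15/100⌋ = 140
Train = 936 - 140 = 796

Train: 796, Test: 140


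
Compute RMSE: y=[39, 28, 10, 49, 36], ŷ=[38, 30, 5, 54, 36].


MSE = 55/5 = 11
RMSE = √(55/5) = 3.3166

3.3166


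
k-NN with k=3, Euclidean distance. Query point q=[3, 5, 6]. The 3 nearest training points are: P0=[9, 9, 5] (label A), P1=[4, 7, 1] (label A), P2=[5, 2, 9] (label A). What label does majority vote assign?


d(q,P0) = 7.2801  (label A)
d(q,P1) = 5.4772  (label A)
d(q,P2) = 4.6904  (label A)
Votes: A=3, B=0
Majority → A

A


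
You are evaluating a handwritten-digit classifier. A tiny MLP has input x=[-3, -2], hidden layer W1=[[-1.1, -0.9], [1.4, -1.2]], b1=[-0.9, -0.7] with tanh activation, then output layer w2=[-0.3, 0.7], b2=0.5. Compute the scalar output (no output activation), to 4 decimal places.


z1[0] = (-1.1)·(-3) + (-0.9)·(-2) - 0.9 = 4.2
z1[1] = (1.4)·(-3) + (-1.2)·(-2) - 0.7 = -2.5
h = tanh(z1) = [0.9996, -0.9866]
output = (-0.3)·(0.9996) + (0.7)·(-0.9866) + 0.5 = -0.4905

-0.4905


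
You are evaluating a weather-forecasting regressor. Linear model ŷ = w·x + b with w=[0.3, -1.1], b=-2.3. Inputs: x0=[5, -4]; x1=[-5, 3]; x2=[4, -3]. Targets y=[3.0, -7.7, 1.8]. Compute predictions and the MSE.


ŷ0 = (0.3)·(5) + (-1.1)·(-4) - 2.3 = 3.6
ŷ1 = (0.3)·(-5) + (-1.1)·(3) - 2.3 = -7.1
ŷ2 = (0.3)·(4) + (-1.1)·(-3) - 2.3 = 2.2
errors² = [0.36, 0.36, 0.16]
MSE = 0.8800/3 = 0.2933

0.2933


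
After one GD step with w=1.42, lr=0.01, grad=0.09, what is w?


w_new = w - α·∇
= 1.42 - 0.01·0.09
= 1.42 - 0.0009
= 1.4191

1.4191


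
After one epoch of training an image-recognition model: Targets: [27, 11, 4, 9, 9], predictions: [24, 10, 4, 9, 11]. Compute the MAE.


Absolute errors: |27-24|=3, |11-10|=1, |4-4|=0, |9-9|=0, |9-11|=2
Sum = 6
MAE = 6/5 = 6/5

6/5


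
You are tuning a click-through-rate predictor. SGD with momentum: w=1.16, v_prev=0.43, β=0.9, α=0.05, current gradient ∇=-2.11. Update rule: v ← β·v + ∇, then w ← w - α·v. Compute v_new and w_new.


v_new = 0.9·0.43 - 2.11 = 0.387 - 2.11 = -1.723
w_new = 1.16 - 0.05·-1.723 = 1.16 + 0.08615 = 1.24615

v_new=-1.723, w_new=1.24615


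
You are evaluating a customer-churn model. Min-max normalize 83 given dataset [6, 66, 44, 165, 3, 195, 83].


min=3, max=195
(83-3)/(195-3) = 80/192 = 0.4167

0.4167


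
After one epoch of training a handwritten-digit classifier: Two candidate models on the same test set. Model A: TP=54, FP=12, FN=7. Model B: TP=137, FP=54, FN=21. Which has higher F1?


Model A: P=54/66=0.8182, R=54/61=0.8852, F1=2PR/(P+R)=2TP/(2TP+FP+FN)=108/127=0.8504
Model B: P=137/191=0.7173, R=137/158=0.8671, F1=2PR/(P+R)=2TP/(2TP+FP+FN)=274/349=0.7851
0.8504 > 0.7851 → Model A

Model A


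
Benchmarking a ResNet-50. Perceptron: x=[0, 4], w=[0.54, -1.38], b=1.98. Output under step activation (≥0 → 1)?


z = (0)·(0.54) + (4)·(-1.38) + 1.98
  = -3.54
step(z) = 0 (z<0)

0


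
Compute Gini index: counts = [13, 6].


Probabilities: [13/19, 6/19] ≈ [0.6842, 0.3158]
Σpᵢ² = (169 + 36)/19² = 205/361
Gini = 1 - Σpᵢ² = 1 - 205/361 = 0.4321

0.4321


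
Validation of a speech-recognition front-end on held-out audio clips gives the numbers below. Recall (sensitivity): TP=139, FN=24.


Recall = TP/(TP+FN)
= 139/(139+24)
= 139/163 = 85.28%

85.28%


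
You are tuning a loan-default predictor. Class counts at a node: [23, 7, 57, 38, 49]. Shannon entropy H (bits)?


Probabilities: [23/174, 7/174, 57/174, 38/174, 49/174] ≈ [0.1322, 0.0402, 0.3276, 0.2184, 0.2816]
H = -((23/174)·log₂(23/174) + (7/174)·log₂(7/174) + (57/174)·log₂(57/174) + (38/174)·log₂(38/174) + (49/174)·log₂(49/174))
  = 2.094 bits

2.094 bits


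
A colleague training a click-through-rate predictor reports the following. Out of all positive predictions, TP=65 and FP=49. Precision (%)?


Precision = TP/(TP+FP)
= 65/(65+49)
= 65/114 = 57.02%

57.02%


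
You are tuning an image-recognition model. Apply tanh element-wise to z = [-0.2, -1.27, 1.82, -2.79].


tanh(-0.2) = -0.1974
tanh(-1.27) = -0.8538
tanh(1.82) = 0.9488
tanh(-2.79) = -0.9925
result = [-0.1974, -0.8538, 0.9488, -0.9925]

[-0.1974, -0.8538, 0.9488, -0.9925]


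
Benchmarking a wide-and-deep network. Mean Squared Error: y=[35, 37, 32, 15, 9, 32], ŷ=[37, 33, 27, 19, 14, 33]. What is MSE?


Squared errors: (35-37)²=4, (37-33)²=16, (32-27)²=25, (15-19)²=16, (9-14)²=25, (32-33)²=1
Sum = 87
MSE = 87/6 = 29/2

29/2


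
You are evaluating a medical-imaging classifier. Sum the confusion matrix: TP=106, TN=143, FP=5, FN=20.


Total = TP + TN + FP + FN
= 106 + 143 + 5 + 20
= 274
(Predicted positive: 111, predicted negative: 163)

274


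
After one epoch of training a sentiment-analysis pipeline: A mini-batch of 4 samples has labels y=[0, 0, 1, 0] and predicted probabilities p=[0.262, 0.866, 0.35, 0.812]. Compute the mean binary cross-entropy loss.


L[0] = -ln(1-0.262) = -ln(0.738) = 0.3038
L[1] = -ln(1-0.866) = -ln(0.134) = 2.0099
L[2] = -ln(0.35) = 1.0498
L[3] = -ln(1-0.812) = -ln(0.188) = 1.6713
mean = (0.3038 + 2.0099 + 1.0498 + 1.6713)/4 = 1.2587

1.2587


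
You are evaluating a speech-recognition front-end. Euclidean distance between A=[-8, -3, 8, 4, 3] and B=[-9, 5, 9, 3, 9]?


d = √((-8+ 9)² + (-3-5)² + (8-9)² + (4-3)² + (3-9)²)
  = √(1 + 64 + 1 + 1 + 36)
  = √103 = 10.1489

10.1489


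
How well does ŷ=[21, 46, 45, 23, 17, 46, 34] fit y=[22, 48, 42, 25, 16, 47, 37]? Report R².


ȳ = 33.8571
SS_res = Σ(y-ŷ)² = 29
SS_tot = Σ(y-ȳ)² = 986.86
R² = 1 - SS_res/SS_tot = 1 - 0.0294 = 0.9706

0.9706


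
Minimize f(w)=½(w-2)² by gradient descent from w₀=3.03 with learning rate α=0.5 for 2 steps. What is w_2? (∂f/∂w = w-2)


step 1: grad = 3.03-2 = 1.03; w = 3.03 - 0.5·(1.03) = 2.515
step 2: grad = 2.515-2 = 0.515; w = 2.515 - 0.5·(0.515) = 2.2575

2.2575


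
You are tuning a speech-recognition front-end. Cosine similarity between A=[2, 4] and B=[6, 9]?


A·B = 2·6 + 4·9 = 48
‖A‖ = √20 = 4.4721, ‖B‖ = √117 = 10.8167
cos = 48/(√20·√117) = 48/√2340 = 0.9923

0.9923


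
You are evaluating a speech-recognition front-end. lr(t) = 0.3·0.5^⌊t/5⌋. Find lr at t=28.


n_drops = ⌊28/5⌋ = 5
lr = 0.3·0.5^5 = 0.3·0.03125 = 0.009375

0.009375


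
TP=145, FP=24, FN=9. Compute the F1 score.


Precision = 145/169 = 0.858
Recall = 145/154 = 0.9416
F1 = 2·P·R/(P+R) = 2·TP/(2·TP+FP+FN) = 290/(290+24+9) = 290/323 = 0.8978

0.8978


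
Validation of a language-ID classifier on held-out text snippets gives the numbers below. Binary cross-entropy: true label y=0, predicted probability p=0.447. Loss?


BCE = -[y·ln(p) + (1-y)·ln(1-p)]
= -0 - 1·ln(1-0.447)
= -ln(0.553) = 0.5924

0.5924


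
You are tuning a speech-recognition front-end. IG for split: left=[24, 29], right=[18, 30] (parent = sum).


Parent = [42, 59], H_parent = 0.9795
H_left = 0.9936 (n=53), H_right = 0.9544 (n=48)
H_children = (53/101)·0.9936 + (48/101)·0.9544 = 0.975
IG = 0.9795 - 0.975 = 0.0045

0.0045


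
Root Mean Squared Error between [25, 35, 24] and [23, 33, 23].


MSE = 9/3 = 3
RMSE = √(9/3) = 1.7321

1.7321


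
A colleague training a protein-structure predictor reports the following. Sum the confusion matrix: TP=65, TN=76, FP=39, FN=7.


Total = TP + TN + FP + FN
= 65 + 76 + 39 + 7
= 187
(Predicted positive: 104, predicted negative: 83)

187


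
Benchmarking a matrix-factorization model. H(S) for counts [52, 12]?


Probabilities: [52/64, 12/64] ≈ [0.8125, 0.1875]
H = -((52/64)·log₂(52/64) + (12/64)·log₂(12/64))
  = 0.6962 bits

0.6962 bits
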